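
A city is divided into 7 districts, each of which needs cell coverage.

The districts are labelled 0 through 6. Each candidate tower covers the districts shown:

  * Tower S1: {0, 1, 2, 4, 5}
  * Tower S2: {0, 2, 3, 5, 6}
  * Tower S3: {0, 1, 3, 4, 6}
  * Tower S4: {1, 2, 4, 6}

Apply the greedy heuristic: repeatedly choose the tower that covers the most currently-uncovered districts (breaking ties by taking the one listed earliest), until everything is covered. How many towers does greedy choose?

Greedy: pick S1 (covers 5 new) → pick S2 (covers 2 new). Total picks: 2.

2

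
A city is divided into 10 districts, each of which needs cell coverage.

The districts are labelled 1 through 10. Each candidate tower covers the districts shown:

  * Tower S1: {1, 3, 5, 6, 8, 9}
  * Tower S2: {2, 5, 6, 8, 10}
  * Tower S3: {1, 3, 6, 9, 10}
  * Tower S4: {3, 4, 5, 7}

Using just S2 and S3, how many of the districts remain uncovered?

2

Union of S2, S3 = {1, 2, 3, 5, 6, 8, 9, 10}.
Not covered: 4, 7 — 2 districts.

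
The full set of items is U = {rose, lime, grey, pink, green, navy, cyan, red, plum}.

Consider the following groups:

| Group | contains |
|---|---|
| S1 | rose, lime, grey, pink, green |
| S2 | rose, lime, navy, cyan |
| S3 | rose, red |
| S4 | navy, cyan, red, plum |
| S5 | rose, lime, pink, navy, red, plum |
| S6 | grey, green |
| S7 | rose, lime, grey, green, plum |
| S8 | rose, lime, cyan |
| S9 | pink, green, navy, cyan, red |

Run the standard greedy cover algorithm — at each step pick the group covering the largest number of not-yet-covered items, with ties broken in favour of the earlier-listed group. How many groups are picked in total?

3

Greedy: pick S5 (covers 6 new) → pick S1 (covers 2 new) → pick S2 (covers 1 new). Total picks: 3.
(The true minimum cover uses only 2 groups, so greedy is not optimal here.)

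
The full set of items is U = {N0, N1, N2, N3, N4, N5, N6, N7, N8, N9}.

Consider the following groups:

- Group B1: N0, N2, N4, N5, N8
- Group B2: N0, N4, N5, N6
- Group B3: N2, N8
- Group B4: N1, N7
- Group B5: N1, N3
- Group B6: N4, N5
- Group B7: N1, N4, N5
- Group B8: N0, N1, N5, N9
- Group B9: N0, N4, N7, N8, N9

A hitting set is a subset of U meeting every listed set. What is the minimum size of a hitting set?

3

The 3 items {N1, N2, N4} hit every group.
The groups B3, B5, B6 are pairwise disjoint, so any hitting set needs a separate item for each — at least 3. Hence 3 is optimal.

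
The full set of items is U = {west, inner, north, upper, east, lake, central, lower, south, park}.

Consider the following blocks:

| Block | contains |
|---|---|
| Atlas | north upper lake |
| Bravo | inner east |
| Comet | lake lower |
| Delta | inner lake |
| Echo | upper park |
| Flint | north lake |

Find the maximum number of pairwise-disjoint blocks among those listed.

Bravo, Comet, Echo are pairwise disjoint (Bravo={inner,east}; Comet={lake,lower}; Echo={upper,park}).
Every remaining block overlaps one of these, and no 4 of the listed blocks are pairwise disjoint, so 3 is the maximum.

3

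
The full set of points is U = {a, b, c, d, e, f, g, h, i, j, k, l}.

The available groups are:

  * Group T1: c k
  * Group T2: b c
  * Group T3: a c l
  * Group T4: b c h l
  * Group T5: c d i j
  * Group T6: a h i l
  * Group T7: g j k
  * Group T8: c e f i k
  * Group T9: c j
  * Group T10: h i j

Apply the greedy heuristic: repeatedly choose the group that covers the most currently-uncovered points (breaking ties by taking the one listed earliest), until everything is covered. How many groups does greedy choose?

5

Greedy: pick T8 (covers 5 new) → pick T4 (covers 3 new) → pick T5 (covers 2 new) → pick T3 (covers 1 new) → pick T7 (covers 1 new). Total picks: 5.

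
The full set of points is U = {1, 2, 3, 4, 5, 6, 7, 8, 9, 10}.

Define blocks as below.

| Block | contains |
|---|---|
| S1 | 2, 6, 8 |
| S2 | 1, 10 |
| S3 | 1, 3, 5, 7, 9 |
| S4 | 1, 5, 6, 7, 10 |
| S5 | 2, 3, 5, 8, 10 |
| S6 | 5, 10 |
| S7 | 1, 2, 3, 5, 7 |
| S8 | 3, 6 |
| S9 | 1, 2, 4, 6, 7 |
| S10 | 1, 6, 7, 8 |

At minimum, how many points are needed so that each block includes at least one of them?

3

Take H = {5, 6, 10}. Each listed block contains at least one of these, so H is a hitting set of size 3.
No choice of 2 points meets every block, so 3 is the minimum.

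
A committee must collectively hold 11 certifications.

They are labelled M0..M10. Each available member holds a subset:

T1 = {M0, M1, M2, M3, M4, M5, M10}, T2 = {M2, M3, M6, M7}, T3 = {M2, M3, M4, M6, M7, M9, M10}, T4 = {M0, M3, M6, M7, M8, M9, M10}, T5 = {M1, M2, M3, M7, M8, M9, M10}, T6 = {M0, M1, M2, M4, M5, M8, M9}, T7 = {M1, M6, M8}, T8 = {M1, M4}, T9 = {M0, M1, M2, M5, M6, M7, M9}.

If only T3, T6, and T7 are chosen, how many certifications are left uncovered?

Union of T3, T6, T7 = {M0, M1, M2, M3, M4, M5, M6, M7, M8, M9, M10} — that's every certification, so 0 are uncovered.

0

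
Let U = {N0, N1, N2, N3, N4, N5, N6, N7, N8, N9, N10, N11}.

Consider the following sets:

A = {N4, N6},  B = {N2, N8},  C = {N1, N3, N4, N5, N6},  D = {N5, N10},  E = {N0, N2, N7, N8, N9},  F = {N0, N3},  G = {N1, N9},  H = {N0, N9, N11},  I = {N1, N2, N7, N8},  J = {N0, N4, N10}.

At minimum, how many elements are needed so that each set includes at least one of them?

5

T = {N3, N4, N5, N8, N9} meets every set (each contains at least one member of T), and |T| = 5.
The sets A, B, D, F, G are pairwise disjoint, so any hitting set needs a separate element for each — at least 5. Hence 5 is optimal.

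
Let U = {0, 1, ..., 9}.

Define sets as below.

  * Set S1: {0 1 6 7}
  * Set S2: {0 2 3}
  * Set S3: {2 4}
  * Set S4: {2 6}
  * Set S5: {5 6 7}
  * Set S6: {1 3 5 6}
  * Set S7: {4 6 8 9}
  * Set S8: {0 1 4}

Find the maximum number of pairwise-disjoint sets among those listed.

2

S3, S5 are pairwise disjoint (S3={2,4}; S5={5,6,7}).
Every remaining set overlaps one of these, and no 3 of the listed sets are pairwise disjoint, so 2 is the maximum.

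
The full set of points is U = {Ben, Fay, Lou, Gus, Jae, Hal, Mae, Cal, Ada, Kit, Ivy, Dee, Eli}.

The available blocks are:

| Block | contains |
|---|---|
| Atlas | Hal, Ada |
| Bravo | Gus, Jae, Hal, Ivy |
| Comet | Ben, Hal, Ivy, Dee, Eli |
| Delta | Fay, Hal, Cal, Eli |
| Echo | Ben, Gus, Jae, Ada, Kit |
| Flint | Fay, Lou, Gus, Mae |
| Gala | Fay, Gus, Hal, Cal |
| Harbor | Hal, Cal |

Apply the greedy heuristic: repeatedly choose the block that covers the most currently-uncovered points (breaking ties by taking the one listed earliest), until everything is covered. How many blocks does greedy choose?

Greedy: pick Comet (covers 5 new) → pick Echo (covers 4 new) → pick Flint (covers 3 new) → pick Delta (covers 1 new). Total picks: 4.

4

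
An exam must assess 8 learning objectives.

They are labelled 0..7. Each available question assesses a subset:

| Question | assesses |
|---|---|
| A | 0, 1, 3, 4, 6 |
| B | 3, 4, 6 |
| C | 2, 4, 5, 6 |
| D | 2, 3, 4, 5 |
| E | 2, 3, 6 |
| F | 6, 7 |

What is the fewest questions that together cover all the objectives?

3

A and D and F together: A ∪ D ∪ F = {0, 1, 2, 3, 4, 5, 6, 7} — every objective is covered.
Only A contains 0, so A is forced; the remaining 3 objectives need at least 2 more questions (each remaining question adds at most 2) — so at least 3 questions are needed, and 3 is optimal.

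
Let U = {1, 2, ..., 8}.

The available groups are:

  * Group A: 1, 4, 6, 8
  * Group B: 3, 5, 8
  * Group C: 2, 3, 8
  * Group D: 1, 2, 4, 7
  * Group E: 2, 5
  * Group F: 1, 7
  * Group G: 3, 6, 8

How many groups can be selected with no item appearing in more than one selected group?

3

E, F, G are pairwise disjoint (E={2,5}; F={1,7}; G={3,6,8}).
Every remaining group overlaps one of these, and no 4 of the listed groups are pairwise disjoint, so 3 is the maximum.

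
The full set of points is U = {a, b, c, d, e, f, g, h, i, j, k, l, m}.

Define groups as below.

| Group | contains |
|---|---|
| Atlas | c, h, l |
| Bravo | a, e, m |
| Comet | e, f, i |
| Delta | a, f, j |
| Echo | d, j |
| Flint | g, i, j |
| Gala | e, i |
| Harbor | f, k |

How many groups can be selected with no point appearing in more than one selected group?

4

Atlas, Bravo, Echo, Harbor are pairwise disjoint (Atlas={c,h,l}; Bravo={a,e,m}; Echo={d,j}; Harbor={f,k}).
Every remaining group overlaps one of these, and no 5 of the listed groups are pairwise disjoint, so 4 is the maximum.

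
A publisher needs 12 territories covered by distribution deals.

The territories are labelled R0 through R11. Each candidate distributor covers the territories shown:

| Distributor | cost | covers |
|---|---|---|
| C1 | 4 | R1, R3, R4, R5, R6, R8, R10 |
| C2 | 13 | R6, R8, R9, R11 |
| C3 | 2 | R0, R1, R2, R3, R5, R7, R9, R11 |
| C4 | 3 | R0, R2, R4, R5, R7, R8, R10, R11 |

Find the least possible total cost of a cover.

6

C1, C3 together cover every territory (C1 ∪ C3 = {R0, R1, R2, R3, R4, R5, R6, R7, R8, R9, R10, R11}); total cost 4 + 2 = 6.
No covering selection has total cost below 6.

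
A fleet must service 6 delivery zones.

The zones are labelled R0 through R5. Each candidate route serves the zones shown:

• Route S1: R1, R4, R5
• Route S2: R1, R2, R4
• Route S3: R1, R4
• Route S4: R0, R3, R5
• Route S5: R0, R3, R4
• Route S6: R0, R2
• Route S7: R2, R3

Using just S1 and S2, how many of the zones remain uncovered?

2

Union of S1, S2 = {R1, R2, R4, R5}.
Not covered: R0, R3 — 2 zones.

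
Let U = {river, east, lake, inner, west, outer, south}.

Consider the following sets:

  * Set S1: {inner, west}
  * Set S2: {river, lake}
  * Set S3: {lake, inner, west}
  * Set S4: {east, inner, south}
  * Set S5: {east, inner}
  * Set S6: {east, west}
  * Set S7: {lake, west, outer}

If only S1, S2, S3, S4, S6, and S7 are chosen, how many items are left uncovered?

Union of S1, S2, S3, S4, S6, S7 = {river, east, lake, inner, west, outer, south} — that's every item, so 0 are uncovered.

0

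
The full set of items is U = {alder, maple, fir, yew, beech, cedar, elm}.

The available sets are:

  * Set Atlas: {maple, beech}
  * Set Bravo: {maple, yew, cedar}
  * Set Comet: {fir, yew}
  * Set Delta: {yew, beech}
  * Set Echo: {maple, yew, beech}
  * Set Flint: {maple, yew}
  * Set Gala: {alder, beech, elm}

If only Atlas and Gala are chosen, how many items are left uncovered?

Union of Atlas, Gala = {alder, maple, beech, elm}.
Not covered: fir, yew, cedar — 3 items.

3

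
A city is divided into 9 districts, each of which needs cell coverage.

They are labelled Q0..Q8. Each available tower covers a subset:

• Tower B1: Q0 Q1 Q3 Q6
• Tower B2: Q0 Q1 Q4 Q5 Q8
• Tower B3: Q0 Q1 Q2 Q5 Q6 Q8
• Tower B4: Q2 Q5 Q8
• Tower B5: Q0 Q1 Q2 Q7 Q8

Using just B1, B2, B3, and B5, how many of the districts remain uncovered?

Union of B1, B2, B3, B5 = {Q0, Q1, Q2, Q3, Q4, Q5, Q6, Q7, Q8} — that's every district, so 0 are uncovered.

0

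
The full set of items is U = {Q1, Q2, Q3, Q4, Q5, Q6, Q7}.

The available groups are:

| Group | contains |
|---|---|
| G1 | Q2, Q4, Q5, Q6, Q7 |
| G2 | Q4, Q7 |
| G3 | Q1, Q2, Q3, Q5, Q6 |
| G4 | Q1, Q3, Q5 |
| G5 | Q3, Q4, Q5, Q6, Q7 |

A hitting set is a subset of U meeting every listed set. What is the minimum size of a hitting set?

2

Take H = {Q5, Q7}. Each listed group contains at least one of these, so H is a hitting set of size 2.
The groups G2, G3 are pairwise disjoint, so any hitting set needs a separate item for each — at least 2. Hence 2 is optimal.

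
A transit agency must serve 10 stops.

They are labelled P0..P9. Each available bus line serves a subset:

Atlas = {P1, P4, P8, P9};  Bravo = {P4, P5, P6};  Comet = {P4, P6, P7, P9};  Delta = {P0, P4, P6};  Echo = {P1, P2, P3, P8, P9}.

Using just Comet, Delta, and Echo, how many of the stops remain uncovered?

Union of Comet, Delta, Echo = {P0, P1, P2, P3, P4, P6, P7, P8, P9}.
Not covered: P5 — 1 stop.

1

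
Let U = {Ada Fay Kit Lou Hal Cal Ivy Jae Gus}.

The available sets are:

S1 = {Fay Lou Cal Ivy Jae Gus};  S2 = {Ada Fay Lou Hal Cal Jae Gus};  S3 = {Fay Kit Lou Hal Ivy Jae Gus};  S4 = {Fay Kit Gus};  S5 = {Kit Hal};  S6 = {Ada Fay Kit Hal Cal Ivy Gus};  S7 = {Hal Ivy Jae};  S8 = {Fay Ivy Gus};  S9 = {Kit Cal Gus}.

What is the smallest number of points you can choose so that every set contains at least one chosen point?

Take H = {Hal, Gus}. Each listed set contains at least one of these, so H is a hitting set of size 2.
The sets S4, S7 are pairwise disjoint, so any hitting set needs a separate point for each — at least 2. Hence 2 is optimal.

2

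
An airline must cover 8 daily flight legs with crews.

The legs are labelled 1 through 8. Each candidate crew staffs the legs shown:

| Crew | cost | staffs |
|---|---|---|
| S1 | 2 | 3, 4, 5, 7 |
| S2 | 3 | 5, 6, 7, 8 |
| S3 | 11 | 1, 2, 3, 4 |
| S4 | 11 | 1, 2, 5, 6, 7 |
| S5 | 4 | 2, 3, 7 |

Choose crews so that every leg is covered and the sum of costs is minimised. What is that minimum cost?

S2, S3 together cover every leg (S2 ∪ S3 = {1, 2, 3, 4, 5, 6, 7, 8}); total cost 3 + 11 = 14.
The greedy pick S1, S2, S5, S3 costs 20; no covering selection beats 14.

14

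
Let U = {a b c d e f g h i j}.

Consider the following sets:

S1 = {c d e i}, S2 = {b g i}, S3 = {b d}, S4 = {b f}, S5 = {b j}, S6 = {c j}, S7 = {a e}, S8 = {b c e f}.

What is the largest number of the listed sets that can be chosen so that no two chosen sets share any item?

S2, S6, S7 are pairwise disjoint (S2={b,g,i}; S6={c,j}; S7={a,e}).
Every remaining set overlaps one of these, and no 4 of the listed sets are pairwise disjoint, so 3 is the maximum.

3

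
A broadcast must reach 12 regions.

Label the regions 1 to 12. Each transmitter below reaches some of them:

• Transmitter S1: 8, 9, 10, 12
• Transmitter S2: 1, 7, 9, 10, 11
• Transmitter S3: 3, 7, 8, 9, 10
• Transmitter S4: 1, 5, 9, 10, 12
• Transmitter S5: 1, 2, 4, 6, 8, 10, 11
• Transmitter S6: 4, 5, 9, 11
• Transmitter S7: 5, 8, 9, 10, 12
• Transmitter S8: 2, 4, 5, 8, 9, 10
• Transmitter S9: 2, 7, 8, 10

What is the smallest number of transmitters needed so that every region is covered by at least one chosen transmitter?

Take {S3, S5, S7}. Their union is {1, 2, 3, 4, 5, 6, 7, 8, 9, 10, 11, 12}, which is all 12 regions.
Only S3 contains 3, so S3 is forced; the remaining 7 regions need at least 2 more transmitters (each remaining transmitter adds at most 5) — so at least 3 transmitters are needed, and 3 is optimal.

3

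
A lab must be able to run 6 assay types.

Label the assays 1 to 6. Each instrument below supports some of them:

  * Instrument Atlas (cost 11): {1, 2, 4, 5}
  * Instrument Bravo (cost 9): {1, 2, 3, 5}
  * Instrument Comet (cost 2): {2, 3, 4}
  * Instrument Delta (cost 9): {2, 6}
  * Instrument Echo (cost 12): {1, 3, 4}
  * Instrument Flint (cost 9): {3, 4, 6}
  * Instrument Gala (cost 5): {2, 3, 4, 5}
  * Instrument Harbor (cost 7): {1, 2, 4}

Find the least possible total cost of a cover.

Bravo, Flint together cover every assay (Bravo ∪ Flint = {1, 2, 3, 4, 5, 6}); total cost 9 + 9 = 18.
The greedy pick Comet, Bravo, Delta costs 20; no covering selection beats 18.

18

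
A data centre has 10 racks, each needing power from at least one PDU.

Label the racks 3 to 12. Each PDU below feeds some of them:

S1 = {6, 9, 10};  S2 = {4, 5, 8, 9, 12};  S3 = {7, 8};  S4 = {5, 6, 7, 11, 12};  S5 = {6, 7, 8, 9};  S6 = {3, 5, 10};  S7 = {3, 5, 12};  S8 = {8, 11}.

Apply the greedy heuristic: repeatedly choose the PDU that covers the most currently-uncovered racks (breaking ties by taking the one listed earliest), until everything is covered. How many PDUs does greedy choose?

3

Greedy: pick S2 (covers 5 new) → pick S4 (covers 3 new) → pick S6 (covers 2 new). Total picks: 3.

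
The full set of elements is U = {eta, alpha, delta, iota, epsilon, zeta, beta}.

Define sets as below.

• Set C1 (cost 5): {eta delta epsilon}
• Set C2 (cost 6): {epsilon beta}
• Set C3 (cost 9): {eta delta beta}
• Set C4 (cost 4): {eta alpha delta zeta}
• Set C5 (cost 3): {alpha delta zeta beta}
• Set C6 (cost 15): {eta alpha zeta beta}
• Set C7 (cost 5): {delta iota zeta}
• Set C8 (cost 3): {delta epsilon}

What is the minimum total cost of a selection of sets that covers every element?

C1, C5, C7 together cover every element (C1 ∪ C5 ∪ C7 = {eta, alpha, delta, iota, epsilon, zeta, beta}); total cost 5 + 3 + 5 = 13.
No covering selection has total cost below 13.

13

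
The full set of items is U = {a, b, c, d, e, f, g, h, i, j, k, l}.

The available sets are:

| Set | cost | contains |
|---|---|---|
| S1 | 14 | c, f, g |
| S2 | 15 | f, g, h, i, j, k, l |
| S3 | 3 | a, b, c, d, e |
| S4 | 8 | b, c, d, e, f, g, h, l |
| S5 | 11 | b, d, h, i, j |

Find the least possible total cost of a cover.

S2, S3 together cover every item (S2 ∪ S3 = {a, b, c, d, e, f, g, h, i, j, k, l}); total cost 15 + 3 = 18.
The greedy pick S3, S4, S2 costs 26; no covering selection beats 18.

18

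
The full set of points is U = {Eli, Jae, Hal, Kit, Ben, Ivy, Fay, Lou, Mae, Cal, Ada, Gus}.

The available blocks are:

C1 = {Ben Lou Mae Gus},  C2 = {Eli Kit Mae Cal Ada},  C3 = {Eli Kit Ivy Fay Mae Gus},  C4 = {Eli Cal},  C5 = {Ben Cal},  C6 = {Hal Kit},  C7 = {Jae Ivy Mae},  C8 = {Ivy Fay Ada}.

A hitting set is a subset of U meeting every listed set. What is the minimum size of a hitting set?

H = {Eli, Hal, Ben, Ivy} meets every block (each contains at least one member of H), and |H| = 4.
The blocks C1, C4, C6, C8 are pairwise disjoint, so any hitting set needs a separate point for each — at least 4. Hence 4 is optimal.

4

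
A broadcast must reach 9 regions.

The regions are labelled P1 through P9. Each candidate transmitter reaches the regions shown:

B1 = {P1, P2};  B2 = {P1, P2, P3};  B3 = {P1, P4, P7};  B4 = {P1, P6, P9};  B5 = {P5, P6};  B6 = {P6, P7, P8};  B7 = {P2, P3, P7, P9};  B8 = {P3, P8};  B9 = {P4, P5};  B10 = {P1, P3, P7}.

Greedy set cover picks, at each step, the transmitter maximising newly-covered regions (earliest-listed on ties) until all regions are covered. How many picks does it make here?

4

Greedy: pick B7 (covers 4 new) → pick B3 (covers 2 new) → pick B5 (covers 2 new) → pick B6 (covers 1 new). Total picks: 4.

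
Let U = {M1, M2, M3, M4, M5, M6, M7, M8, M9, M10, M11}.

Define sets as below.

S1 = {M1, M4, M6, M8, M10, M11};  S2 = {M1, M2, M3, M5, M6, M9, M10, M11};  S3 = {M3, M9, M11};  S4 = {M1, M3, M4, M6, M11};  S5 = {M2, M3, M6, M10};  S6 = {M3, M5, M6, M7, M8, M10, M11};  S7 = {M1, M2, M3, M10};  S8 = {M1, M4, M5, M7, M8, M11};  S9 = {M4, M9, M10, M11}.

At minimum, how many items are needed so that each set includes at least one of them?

2

The 2 items {M10, M11} hit every set.
The sets S5, S8 are pairwise disjoint, so any hitting set needs a separate item for each — at least 2. Hence 2 is optimal.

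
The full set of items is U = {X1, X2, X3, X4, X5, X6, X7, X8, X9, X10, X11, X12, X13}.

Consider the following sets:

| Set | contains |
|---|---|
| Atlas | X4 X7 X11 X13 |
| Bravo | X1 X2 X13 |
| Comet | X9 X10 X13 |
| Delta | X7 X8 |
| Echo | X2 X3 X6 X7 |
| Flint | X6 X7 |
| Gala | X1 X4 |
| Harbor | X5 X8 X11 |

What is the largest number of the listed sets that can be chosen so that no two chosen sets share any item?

Comet, Flint, Gala, Harbor are pairwise disjoint (Comet={X9,X10,X13}; Flint={X6,X7}; Gala={X1,X4}; Harbor={X5,X8,X11}).
Every remaining set overlaps one of these, and no 5 of the listed sets are pairwise disjoint, so 4 is the maximum.

4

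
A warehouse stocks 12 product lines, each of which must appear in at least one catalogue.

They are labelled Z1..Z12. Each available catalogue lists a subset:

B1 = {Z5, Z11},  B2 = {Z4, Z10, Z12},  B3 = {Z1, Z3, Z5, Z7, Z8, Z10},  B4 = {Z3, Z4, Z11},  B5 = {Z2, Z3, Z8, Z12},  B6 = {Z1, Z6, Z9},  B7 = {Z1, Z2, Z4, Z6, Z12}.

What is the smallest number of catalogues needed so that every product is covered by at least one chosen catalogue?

B1 and B3 and B6 and B7 together: B1 ∪ B3 ∪ B6 ∪ B7 = {Z1, Z2, Z3, Z4, Z5, Z6, Z7, Z8, Z9, Z10, Z11, Z12} — every product is covered.
No 3 of the 7 catalogues cover everything (all 35 combinations miss at least one product), so 4 is optimal.

4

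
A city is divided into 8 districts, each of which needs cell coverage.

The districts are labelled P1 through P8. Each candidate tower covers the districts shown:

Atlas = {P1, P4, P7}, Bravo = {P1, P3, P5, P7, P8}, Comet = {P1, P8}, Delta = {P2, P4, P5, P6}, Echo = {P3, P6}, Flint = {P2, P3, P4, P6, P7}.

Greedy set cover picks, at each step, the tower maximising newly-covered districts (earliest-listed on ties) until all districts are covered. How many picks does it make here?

2

Greedy: pick Bravo (covers 5 new) → pick Delta (covers 3 new). Total picks: 2.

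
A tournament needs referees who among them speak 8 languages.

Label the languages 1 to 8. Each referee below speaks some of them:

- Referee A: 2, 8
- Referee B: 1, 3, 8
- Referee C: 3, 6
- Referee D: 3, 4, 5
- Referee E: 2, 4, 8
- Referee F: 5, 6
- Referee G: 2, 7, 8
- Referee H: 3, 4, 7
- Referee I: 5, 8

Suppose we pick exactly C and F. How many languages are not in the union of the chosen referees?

5

Union of C, F = {3, 5, 6}.
Not covered: 1, 2, 4, 7, 8 — 5 languages.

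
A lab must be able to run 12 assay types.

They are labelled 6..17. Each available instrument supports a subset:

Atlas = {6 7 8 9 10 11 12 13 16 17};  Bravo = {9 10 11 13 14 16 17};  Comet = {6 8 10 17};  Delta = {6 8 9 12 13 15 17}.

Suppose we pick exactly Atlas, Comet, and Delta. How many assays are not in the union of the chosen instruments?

1

Union of Atlas, Comet, Delta = {6, 7, 8, 9, 10, 11, 12, 13, 15, 16, 17}.
Not covered: 14 — 1 assay.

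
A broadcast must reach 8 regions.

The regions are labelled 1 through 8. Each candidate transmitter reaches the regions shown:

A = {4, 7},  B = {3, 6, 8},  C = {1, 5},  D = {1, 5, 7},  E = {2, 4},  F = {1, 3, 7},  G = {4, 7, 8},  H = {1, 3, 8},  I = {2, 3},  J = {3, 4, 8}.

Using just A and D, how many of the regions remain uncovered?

Union of A, D = {1, 4, 5, 7}.
Not covered: 2, 3, 6, 8 — 4 regions.

4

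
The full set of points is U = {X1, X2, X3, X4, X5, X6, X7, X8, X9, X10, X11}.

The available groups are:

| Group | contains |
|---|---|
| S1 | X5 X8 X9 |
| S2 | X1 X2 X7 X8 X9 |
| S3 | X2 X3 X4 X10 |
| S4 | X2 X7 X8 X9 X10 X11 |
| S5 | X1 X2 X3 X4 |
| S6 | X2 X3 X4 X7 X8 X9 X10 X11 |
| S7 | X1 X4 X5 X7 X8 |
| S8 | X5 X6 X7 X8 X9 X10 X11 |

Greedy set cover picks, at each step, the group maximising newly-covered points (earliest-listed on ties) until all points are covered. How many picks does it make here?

Greedy: pick S6 (covers 8 new) → pick S7 (covers 2 new) → pick S8 (covers 1 new). Total picks: 3.
(The true minimum cover uses only 2 groups, so greedy is not optimal here.)

3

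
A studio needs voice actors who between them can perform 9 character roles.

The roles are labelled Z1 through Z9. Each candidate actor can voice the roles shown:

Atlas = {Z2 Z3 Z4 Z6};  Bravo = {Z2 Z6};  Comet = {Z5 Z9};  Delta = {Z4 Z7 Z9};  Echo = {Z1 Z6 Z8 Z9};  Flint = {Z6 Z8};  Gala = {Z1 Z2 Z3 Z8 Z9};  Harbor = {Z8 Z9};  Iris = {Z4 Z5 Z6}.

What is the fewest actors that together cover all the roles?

Delta and Gala and Iris together: Delta ∪ Gala ∪ Iris = {Z1, Z2, Z3, Z4, Z5, Z6, Z7, Z8, Z9} — every role is covered.
Only Delta contains Z7, so Delta is forced; the remaining 6 roles need at least 2 more actors (each remaining actor adds at most 4) — so at least 3 actors are needed, and 3 is optimal.

3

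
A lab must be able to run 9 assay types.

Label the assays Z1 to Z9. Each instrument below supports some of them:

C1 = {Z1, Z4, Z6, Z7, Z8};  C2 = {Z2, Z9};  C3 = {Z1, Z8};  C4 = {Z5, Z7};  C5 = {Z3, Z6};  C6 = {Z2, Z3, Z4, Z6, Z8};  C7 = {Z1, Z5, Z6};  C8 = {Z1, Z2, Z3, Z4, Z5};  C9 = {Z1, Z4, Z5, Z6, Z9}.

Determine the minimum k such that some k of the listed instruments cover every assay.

3

Take {C1, C6, C9}. Their union is {Z1, Z2, Z3, Z4, Z5, Z6, Z7, Z8, Z9}, which is all 9 assays.
No 2 of the 9 instruments cover everything (all 36 combinations miss at least one assay), so 3 is optimal.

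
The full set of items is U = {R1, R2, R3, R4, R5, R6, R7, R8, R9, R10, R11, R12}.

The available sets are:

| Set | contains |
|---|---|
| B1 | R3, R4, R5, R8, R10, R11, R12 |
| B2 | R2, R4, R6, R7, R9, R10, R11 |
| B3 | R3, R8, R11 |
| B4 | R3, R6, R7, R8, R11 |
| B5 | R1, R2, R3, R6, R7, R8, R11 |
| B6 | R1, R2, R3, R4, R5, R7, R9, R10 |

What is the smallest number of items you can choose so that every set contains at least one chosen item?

2

H = {R7, R11} meets every set (each contains at least one member of H), and |H| = 2.
No single item lies in every set, so at least 2 are needed and 2 is optimal.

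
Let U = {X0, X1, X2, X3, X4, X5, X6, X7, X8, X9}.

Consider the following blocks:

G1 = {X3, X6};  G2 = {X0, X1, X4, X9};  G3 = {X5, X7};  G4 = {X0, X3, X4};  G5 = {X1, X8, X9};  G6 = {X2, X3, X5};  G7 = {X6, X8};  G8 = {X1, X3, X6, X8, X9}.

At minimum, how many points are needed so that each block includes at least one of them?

H = {X3, X6, X7, X9} meets every block (each contains at least one member of H), and |H| = 4.
No choice of 3 points meets every block, so 4 is the minimum.

4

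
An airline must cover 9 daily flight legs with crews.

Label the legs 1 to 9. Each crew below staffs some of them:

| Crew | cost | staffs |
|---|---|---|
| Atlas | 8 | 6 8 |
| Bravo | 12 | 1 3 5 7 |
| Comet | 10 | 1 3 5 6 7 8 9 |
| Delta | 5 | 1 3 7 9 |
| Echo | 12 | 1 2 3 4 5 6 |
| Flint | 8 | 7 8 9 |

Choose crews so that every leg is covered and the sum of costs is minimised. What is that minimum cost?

20

Echo, Flint together cover every leg (Echo ∪ Flint = {1, 2, 3, 4, 5, 6, 7, 8, 9}); total cost 12 + 8 = 20.
The greedy pick Delta, Echo, Atlas costs 25; no covering selection beats 20.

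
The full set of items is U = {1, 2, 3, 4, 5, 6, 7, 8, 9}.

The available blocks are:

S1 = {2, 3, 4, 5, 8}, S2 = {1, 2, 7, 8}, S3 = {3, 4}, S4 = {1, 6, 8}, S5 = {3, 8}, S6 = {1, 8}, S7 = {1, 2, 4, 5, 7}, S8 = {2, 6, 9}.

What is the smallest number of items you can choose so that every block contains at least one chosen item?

The 3 items {1, 3, 6} hit every block.
The blocks S3, S6, S8 are pairwise disjoint, so any hitting set needs a separate item for each — at least 3. Hence 3 is optimal.

3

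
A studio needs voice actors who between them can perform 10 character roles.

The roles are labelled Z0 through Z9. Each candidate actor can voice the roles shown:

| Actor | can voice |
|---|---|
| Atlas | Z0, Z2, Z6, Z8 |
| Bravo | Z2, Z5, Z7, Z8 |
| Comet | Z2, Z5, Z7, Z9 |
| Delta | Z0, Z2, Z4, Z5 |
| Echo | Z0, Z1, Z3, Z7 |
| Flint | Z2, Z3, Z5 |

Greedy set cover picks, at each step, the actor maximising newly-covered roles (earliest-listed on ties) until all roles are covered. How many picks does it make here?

Greedy: pick Atlas (covers 4 new) → pick Comet (covers 3 new) → pick Echo (covers 2 new) → pick Delta (covers 1 new). Total picks: 4.

4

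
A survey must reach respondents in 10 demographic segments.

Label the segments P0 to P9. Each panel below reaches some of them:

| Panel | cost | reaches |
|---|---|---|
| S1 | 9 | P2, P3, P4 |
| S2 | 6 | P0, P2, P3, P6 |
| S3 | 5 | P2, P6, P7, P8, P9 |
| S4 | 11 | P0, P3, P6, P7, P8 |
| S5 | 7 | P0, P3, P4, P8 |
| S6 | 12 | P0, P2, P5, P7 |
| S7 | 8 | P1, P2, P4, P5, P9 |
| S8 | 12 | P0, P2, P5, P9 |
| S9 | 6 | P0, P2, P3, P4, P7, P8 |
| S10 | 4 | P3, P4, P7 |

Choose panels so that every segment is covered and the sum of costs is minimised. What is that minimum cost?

S3, S7, S9 together cover every segment (S3 ∪ S7 ∪ S9 = {P0, P1, P2, P3, P4, P5, P6, P7, P8, P9}); total cost 5 + 8 + 6 = 19.
No covering selection has total cost below 19.

19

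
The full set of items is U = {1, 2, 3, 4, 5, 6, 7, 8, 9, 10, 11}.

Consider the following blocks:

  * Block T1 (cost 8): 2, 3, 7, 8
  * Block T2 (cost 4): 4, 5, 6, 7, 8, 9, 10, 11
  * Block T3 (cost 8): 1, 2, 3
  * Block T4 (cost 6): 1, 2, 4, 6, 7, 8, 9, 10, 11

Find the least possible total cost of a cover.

12

T2, T3 together cover every item (T2 ∪ T3 = {1, 2, 3, 4, 5, 6, 7, 8, 9, 10, 11}); total cost 4 + 8 = 12.
No covering selection has total cost below 12.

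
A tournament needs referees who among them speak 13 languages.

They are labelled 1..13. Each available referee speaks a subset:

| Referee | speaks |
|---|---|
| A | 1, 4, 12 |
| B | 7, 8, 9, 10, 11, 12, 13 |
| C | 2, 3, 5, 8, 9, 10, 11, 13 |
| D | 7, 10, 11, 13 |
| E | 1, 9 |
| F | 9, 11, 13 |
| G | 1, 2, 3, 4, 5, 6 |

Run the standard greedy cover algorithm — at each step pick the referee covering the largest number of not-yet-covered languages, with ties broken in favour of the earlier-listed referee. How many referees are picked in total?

4

Greedy: pick C (covers 8 new) → pick A (covers 3 new) → pick B (covers 1 new) → pick G (covers 1 new). Total picks: 4.
(The true minimum cover uses only 2 referees, so greedy is not optimal here.)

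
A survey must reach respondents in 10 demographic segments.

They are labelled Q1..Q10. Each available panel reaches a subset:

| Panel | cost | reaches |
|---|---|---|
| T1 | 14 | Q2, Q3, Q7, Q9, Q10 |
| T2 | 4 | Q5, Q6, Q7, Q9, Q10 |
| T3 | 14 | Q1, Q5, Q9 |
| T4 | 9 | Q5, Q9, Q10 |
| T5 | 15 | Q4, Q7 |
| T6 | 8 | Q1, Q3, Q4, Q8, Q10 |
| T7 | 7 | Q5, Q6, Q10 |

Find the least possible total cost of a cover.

26

T1, T2, T6 together cover every segment (T1 ∪ T2 ∪ T6 = {Q1, Q2, Q3, Q4, Q5, Q6, Q7, Q8, Q9, Q10}); total cost 14 + 4 + 8 = 26.
No covering selection has total cost below 26.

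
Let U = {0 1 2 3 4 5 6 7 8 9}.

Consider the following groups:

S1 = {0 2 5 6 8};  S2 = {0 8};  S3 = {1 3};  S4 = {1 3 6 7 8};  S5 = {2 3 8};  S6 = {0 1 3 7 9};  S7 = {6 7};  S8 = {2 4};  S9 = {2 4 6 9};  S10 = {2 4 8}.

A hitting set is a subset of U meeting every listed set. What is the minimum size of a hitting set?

4

The 4 items {2, 3, 7, 8} hit every group.
The groups S2, S3, S7, S8 are pairwise disjoint, so any hitting set needs a separate item for each — at least 4. Hence 4 is optimal.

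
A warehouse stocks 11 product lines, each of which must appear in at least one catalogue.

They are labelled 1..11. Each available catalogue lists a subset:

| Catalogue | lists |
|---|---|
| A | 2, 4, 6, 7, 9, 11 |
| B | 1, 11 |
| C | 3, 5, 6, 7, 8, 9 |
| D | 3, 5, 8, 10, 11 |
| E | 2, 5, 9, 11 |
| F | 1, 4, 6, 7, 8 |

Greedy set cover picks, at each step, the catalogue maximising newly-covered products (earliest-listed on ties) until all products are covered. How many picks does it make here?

3

Greedy: pick A (covers 6 new) → pick D (covers 4 new) → pick B (covers 1 new). Total picks: 3.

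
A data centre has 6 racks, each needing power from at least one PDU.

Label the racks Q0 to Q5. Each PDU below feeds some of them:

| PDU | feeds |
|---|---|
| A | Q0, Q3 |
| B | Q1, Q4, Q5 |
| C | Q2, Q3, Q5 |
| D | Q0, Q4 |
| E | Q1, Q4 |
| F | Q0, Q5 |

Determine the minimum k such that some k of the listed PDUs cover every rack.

Take {B, C, F}. Their union is {Q0, Q1, Q2, Q3, Q4, Q5}, which is all 6 racks.
Only C contains Q2, so C is forced; the remaining 3 racks need at least 2 more PDUs (each remaining PDU adds at most 2) — so at least 3 PDUs are needed, and 3 is optimal.

3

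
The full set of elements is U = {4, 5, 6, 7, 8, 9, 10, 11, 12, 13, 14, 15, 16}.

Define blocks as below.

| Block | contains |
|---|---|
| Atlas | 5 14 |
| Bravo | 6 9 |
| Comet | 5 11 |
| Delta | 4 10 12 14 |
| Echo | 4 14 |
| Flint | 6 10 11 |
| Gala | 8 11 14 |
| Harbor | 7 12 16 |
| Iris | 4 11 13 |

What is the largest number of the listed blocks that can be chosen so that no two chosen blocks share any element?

4

Bravo, Comet, Echo, Harbor are pairwise disjoint (Bravo={6,9}; Comet={5,11}; Echo={4,14}; Harbor={7,12,16}).
Every remaining block overlaps one of these, and no 5 of the listed blocks are pairwise disjoint, so 4 is the maximum.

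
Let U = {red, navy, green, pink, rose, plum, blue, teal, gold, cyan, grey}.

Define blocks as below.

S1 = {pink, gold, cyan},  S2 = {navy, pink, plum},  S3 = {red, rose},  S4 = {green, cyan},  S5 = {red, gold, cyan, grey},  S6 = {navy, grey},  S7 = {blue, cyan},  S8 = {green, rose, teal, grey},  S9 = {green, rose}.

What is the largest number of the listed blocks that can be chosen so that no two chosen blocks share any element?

S1, S3, S6 are pairwise disjoint (S1={pink,gold,cyan}; S3={red,rose}; S6={navy,grey}).
Every remaining block overlaps one of these, and no 4 of the listed blocks are pairwise disjoint, so 3 is the maximum.

3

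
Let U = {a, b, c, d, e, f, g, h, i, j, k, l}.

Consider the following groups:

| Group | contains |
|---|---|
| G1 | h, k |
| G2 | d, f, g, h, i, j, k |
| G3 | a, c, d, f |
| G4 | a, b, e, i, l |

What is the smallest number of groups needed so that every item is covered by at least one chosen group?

3

G2 and G3 and G4 together: G2 ∪ G3 ∪ G4 = {a, b, c, d, e, f, g, h, i, j, k, l} — every item is covered.
Only G4 contains b, so G4 is forced; the remaining 7 items need at least 2 more groups (each remaining group adds at most 6) — so at least 3 groups are needed, and 3 is optimal.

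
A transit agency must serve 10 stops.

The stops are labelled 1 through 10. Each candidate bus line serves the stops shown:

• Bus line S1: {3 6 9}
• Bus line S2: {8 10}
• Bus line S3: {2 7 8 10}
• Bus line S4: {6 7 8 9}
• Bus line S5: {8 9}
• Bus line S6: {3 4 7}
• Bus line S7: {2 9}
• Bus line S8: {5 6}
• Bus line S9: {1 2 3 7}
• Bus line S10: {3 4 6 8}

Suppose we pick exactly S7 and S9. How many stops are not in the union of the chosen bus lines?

5

Union of S7, S9 = {1, 2, 3, 7, 9}.
Not covered: 4, 5, 6, 8, 10 — 5 stops.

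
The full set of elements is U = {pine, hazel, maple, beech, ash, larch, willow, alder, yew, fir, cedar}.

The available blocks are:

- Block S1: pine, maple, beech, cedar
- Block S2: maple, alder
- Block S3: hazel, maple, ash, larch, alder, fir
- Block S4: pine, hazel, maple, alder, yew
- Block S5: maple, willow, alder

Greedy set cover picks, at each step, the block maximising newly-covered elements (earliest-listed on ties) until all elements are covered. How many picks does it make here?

Greedy: pick S3 (covers 6 new) → pick S1 (covers 3 new) → pick S4 (covers 1 new) → pick S5 (covers 1 new). Total picks: 4.

4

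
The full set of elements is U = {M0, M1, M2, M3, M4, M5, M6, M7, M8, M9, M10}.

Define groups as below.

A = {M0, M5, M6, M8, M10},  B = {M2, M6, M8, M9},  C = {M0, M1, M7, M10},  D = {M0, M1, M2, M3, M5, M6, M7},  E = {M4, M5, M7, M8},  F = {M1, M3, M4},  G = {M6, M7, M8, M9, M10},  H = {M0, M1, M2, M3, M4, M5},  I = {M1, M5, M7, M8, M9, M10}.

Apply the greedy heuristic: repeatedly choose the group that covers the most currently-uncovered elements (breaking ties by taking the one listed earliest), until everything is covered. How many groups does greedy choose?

Greedy: pick D (covers 7 new) → pick G (covers 3 new) → pick E (covers 1 new). Total picks: 3.
(The true minimum cover uses only 2 groups, so greedy is not optimal here.)

3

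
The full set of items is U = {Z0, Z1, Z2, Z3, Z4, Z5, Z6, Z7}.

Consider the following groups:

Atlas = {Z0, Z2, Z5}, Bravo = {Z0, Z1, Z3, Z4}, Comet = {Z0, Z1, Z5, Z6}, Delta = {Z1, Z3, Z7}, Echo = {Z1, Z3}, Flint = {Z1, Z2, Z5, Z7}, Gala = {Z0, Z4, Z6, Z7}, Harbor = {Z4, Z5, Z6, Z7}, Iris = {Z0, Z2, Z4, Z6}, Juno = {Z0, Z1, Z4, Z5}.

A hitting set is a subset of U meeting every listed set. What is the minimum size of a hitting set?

H = {Z0, Z3, Z5} meets every group (each contains at least one member of H), and |H| = 3.
No choice of 2 items meets every group, so 3 is the minimum.

3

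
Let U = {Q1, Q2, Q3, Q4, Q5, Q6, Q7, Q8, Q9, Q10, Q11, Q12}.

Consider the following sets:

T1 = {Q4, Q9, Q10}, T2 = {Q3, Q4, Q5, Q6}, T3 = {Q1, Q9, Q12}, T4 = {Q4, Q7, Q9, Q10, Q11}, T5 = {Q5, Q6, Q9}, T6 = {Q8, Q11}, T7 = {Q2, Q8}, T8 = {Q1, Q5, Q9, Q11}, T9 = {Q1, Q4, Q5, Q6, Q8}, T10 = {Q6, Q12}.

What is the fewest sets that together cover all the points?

Take {T2, T3, T4, T7}. Their union is {Q1, Q2, Q3, Q4, Q5, Q6, Q7, Q8, Q9, Q10, Q11, Q12}, which is all 12 points.
No 3 of the 10 sets cover everything (all 120 combinations miss at least one point), so 4 is optimal.

4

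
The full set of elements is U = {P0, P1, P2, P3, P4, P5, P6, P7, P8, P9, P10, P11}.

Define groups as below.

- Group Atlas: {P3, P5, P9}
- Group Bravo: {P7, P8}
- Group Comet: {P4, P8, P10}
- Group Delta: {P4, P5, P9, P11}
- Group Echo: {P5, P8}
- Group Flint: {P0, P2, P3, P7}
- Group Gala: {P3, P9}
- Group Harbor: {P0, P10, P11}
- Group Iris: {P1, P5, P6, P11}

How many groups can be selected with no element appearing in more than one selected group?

3

Atlas, Bravo, Harbor are pairwise disjoint (Atlas={P3,P5,P9}; Bravo={P7,P8}; Harbor={P0,P10,P11}).
Every remaining group overlaps one of these, and no 4 of the listed groups are pairwise disjoint, so 3 is the maximum.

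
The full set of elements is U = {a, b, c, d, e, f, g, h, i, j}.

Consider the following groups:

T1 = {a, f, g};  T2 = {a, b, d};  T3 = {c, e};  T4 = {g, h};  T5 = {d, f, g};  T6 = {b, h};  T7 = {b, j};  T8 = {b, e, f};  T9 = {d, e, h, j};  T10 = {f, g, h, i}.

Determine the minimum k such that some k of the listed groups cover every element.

4

T2, T3, T9, and T10 cover everything between them: the union {a, b, c, d, e, f, g, h, i, j} is all of U.
No 3 of the 10 groups cover everything (all 120 combinations miss at least one element), so 4 is optimal.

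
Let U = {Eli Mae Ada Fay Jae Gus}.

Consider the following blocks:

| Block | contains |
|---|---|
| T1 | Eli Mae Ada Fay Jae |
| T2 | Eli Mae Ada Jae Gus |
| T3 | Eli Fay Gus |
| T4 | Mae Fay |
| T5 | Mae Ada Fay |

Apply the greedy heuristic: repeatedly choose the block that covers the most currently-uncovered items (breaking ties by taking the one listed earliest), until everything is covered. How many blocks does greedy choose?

Greedy: pick T1 (covers 5 new) → pick T2 (covers 1 new). Total picks: 2.

2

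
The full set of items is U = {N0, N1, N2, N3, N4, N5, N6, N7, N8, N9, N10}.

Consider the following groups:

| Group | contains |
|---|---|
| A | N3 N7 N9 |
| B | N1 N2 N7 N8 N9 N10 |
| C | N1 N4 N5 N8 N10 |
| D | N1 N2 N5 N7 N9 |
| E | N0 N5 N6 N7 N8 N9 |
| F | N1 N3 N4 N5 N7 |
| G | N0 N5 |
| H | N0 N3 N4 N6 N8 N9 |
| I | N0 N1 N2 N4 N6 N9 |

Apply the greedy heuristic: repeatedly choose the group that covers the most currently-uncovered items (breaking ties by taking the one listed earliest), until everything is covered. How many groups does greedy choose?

Greedy: pick B (covers 6 new) → pick H (covers 4 new) → pick C (covers 1 new). Total picks: 3.

3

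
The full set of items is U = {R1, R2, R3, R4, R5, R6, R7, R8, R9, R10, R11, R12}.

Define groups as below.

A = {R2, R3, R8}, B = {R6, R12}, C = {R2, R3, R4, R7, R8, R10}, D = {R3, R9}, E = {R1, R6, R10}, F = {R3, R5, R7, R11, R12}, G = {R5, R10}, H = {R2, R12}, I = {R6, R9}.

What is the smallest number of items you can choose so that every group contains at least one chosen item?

Take T = {R2, R9, R10, R12}. Each listed group contains at least one of these, so T is a hitting set of size 4.
No choice of 3 items meets every group, so 4 is the minimum.

4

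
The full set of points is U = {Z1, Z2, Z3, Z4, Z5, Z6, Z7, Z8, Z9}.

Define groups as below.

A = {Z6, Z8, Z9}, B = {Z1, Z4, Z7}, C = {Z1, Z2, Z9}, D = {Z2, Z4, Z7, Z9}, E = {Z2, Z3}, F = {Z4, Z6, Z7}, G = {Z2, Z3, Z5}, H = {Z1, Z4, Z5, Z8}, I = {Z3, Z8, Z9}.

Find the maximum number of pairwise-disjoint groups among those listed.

3

A, B, E are pairwise disjoint (A={Z6,Z8,Z9}; B={Z1,Z4,Z7}; E={Z2,Z3}).
Every remaining group overlaps one of these, and no 4 of the listed groups are pairwise disjoint, so 3 is the maximum.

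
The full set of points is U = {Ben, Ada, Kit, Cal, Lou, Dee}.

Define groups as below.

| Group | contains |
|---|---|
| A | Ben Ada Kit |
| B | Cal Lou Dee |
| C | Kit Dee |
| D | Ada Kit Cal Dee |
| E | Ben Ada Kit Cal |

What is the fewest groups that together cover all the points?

B and E together: B ∪ E = {Ben, Ada, Kit, Cal, Lou, Dee} — every point is covered.
No single group has all 6 points (the largest, D, has 4), so 2 is optimal.

2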